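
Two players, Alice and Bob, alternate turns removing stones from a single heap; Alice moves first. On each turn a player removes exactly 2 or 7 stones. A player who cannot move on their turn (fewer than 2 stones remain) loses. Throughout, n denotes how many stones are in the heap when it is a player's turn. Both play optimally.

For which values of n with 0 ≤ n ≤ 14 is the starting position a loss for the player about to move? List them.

0, 1, 4, 5, 9, 10, 13, 14

Label each position W (a win for the player to move) or L (a loss). A position with no legal move is L; any other position is W exactly when some move reaches an L, and L when every move reaches a W.
n=0: no move → L
n=1: no move → L
n=2: W (go to 0, an L position)
n=3: W (go to 1, an L position)
n=4: L (sole option 2(W) is W)
n=5: L (sole option 3(W) is W)
n=6: W (go to 4, an L position)
n=7: W (go to 5, an L position)
n=8: W (go to 1, an L position)
n=9: L (options 7(W), 2(W) are all W)
n=10: L (options 8(W), 3(W) are all W)
n=11: W (go to 9, an L position)
n=12: W (go to 10, an L position)
n=13: L (options 11(W), 6(W) are all W)
n=14: L (options 12(W), 7(W) are all W)
The losing starting values of n are exactly the entries labelled L in this table (8 of them).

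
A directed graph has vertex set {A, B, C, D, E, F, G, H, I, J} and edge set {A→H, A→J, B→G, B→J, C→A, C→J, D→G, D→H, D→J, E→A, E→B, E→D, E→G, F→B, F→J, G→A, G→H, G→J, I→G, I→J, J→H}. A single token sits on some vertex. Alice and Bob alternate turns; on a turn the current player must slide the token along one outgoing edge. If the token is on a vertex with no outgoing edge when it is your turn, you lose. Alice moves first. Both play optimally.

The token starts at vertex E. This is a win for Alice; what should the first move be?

Compute win/loss labels from the base case upward. A position with no move is L. Any other position is W if it can reach an L in one move, else L.
Every edge goes from a vertex to one that appears earlier in the order H, J, A, C, G, D, B, E, F, I, so processing vertices in that order labels each vertex after all of its successors.
H: no outgoing edge → L
J: can move to H, which is L ⇒ W
A: can move to H, which is L ⇒ W
C: moves to A(W), J(W); every one is W ⇒ L
G: can move to H, which is L ⇒ W
D: can move to H, which is L ⇒ W
B: moves to G(W), J(W); every one is W ⇒ L
E: can move to B, which is L ⇒ W
F: can move to B, which is L ⇒ W
I: moves to G(W), J(W); every one is W ⇒ L
From E, the L positions reachable in one move are: B.

Move to B.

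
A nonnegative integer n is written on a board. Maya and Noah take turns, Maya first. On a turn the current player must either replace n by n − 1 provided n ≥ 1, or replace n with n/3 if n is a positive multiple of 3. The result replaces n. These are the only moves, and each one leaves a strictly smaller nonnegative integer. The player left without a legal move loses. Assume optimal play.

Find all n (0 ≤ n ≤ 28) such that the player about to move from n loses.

0, 2, 4, 7, 9, 11, 13, 15, 17, 19, 22, 24, 26, 28

Build the W/L table. Terminal = L. A non-terminal position is W if it has a move to some L; otherwise it is L.
n=0: no move → L
n=1: →0(L), so W
n=2: →1(W) only, which is W, so L
n=3: →2(L), so W
n=4: →3(W) only, which is W, so L
n=5: →4(L), so W
n=6: →2(L), so W
n=7: →6(W) only, which is W, so L
n=8: →7(L), so W
n=9: →3(W), 8(W) — all W, so L
n=10: →9(L), so W
n=11: →10(W) only, which is W, so L
n=12: →4(L), so W
n=13: →12(W) only, which is W, so L
n=14: →13(L), so W
n=15: →5(W), 14(W) — all W, so L
n=16: →15(L), so W
n=17: →16(W) only, which is W, so L
n=18: →17(L), so W
n=19: →18(W) only, which is W, so L
n=20: →19(L), so W
n=21: →7(L), so W
n=22: →21(W) only, which is W, so L
n=23: →22(L), so W
n=24: →8(W), 23(W) — all W, so L
n=25: →24(L), so W
n=26: →25(W) only, which is W, so L
n=27: →9(L), so W
n=28: →27(W) only, which is W, so L
Reading off the rows marked L gives the requested list; there are 14 such values of n.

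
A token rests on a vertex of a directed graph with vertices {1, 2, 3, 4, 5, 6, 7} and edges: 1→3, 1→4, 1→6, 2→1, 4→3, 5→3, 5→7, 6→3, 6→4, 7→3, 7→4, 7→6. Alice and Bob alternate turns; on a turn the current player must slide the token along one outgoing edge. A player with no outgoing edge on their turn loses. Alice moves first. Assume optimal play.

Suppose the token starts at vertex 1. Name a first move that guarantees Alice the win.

Move to 3.

Build the W/L table. Terminal = L. A non-terminal position is W if it has a move to some L; otherwise it is L.
Every edge goes from a vertex to one that appears earlier in the order 3, 4, 6, 1, 7, 5, 2, so processing vertices in that order labels each vertex after all of its successors.
3: no outgoing edge → L
4: →3(L), so W
6: →3(L), so W
1: →3(L), so W
7: →3(L), so W
5: →3(L), so W
2: →1(W) only, which is W, so L
From 1, the L positions reachable in one move are: 3.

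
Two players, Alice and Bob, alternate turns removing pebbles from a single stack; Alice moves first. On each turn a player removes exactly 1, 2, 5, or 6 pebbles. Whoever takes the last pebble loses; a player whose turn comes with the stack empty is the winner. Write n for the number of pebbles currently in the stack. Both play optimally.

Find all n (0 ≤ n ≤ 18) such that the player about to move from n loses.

1, 4, 8, 11, 15, 18

Build the W/L table. Terminal = W. A non-terminal position is W if it has a move to some L; otherwise it is L.
n=0: no move; the opponent has just taken the last pebble and therefore loses → W
n=1: →0(W) only, which is W, so L
n=2: →1(L), so W
n=3: →1(L), so W
n=4: →3(W), 2(W) — all W, so L
n=5: →4(L), so W
n=6: →4(L), so W
n=7: →1(L), so W
n=8: →7(W), 6(W), 3(W), 2(W) — all W, so L
n=9: →8(L), so W
n=10: →8(L), so W
n=11: →10(W), 9(W), 6(W), 5(W) — all W, so L
n=12: →11(L), so W
n=13: →11(L), so W
n=14: →8(L), so W
n=15: →14(W), 13(W), 10(W), 9(W) — all W, so L
n=16: →15(L), so W
n=17: →15(L), so W
n=18: →17(W), 16(W), 13(W), 12(W) — all W, so L
The losing starting values of n are exactly the entries labelled L in this table (6 of them).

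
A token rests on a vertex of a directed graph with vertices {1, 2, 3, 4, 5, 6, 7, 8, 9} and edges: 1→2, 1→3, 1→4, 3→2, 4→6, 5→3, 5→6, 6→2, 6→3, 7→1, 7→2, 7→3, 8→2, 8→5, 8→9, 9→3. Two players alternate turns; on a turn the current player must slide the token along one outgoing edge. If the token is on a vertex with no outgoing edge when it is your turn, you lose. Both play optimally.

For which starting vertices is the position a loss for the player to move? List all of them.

2, 4, 5, 9

Positions with no move are L. A position that does have a move is losing for the player to move precisely when every available move leads to a winning position for the opponent. Fill in the labels:
Every edge goes from a vertex to one that appears earlier in the order 2, 3, 6, 5, 9, 8, 4, 1, 7, so processing vertices in that order labels each vertex after all of its successors.
2: no outgoing edge → L
3: →2(L), so W
6: →2(L), so W
5: →6(W), 3(W) — all W, so L
9: →3(W) only, which is W, so L
8: →9(L), so W
4: →6(W) only, which is W, so L
1: →4(L), so W
7: →2(L), so W
The losing starting vertices are exactly the entries labelled L in this table (4 of them).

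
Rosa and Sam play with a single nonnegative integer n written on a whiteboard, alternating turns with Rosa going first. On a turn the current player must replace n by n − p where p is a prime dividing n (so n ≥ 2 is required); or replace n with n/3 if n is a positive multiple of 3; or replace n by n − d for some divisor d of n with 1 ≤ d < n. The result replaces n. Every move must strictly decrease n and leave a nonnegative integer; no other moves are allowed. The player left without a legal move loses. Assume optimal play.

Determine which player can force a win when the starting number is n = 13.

Rosa wins.

Classify positions by backward induction: terminal positions (no move available) are L. From any other position, the mover wins iff some move reaches an L.
n=0: no move → L
n=1: no move → L
n=2: reaches L-position 0 → W
n=3: reaches L-position 0 → W
n=4: only reaches 2(W), 3(W), all W → L
n=5: reaches L-position 0 → W
n=6: reaches L-position 4 → W
n=7: reaches L-position 0 → W
n=8: reaches L-position 4 → W
n=9: only reaches 3(W), 6(W), 8(W), all W → L
n=10: reaches L-position 9 → W
n=11: reaches L-position 0 → W
n=12: reaches L-position 4 → W
n=13: reaches L-position 0 → W
From 13 Rosa can move to 0, reaching an L position.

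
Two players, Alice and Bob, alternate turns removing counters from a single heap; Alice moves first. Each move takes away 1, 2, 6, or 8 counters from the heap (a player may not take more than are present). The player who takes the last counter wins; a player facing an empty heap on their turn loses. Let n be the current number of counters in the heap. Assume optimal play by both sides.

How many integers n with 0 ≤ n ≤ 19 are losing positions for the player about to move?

Label each position W (a win for the player to move) or L (a loss). A position with no legal move is L; any other position is W exactly when some move reaches an L, and L when every move reaches a W.
n=0: no move → L
n=1: →0(L), so W
n=2: →0(L), so W
n=3: →2(W), 1(W) — all W, so L
n=4: →3(L), so W
n=5: →3(L), so W
n=6: →0(L), so W
n=7: →6(W), 5(W), 1(W) — all W, so L
n=8: →7(L), so W
n=9: →7(L), so W
n=10: →9(W), 8(W), 4(W), 2(W) — all W, so L
n=11: →10(L), so W
n=12: →10(L), so W
n=13: →7(L), so W
n=14: →13(W), 12(W), 8(W), 6(W) — all W, so L
n=15: →14(L), so W
n=16: →14(L), so W
n=17: →16(W), 15(W), 11(W), 9(W) — all W, so L
n=18: →17(L), so W
n=19: →17(L), so W
L entries with 0 ≤ n ≤ 19: n = 0, 3, 7, 10, 14, 17; that makes 6.

6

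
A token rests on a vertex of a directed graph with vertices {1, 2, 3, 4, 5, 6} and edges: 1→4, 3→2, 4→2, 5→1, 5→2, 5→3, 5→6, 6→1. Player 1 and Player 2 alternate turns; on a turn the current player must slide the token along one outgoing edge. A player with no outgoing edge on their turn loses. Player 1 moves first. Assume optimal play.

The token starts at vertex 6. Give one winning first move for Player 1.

Move to 1.

Compute win/loss labels from the base case upward. A position with no move is L. Any other position is W if it can reach an L in one move, else L.
Every edge goes from a vertex to one that appears earlier in the order 2, 4, 3, 1, 6, 5, so processing vertices in that order labels each vertex after all of its successors.
2: no outgoing edge → L
4: →2(L), so W
3: →2(L), so W
1: →4(W) only, which is W, so L
6: →1(L), so W
5: →1(L), so W
From 6, the L positions reachable in one move are: 1.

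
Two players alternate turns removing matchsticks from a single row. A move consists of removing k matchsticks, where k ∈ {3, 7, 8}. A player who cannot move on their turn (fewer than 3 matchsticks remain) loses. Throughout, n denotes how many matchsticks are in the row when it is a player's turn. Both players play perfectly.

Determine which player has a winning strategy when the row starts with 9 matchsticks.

The first player wins.

Use the standard recursion: the mover loses at a terminal position; elsewhere, the mover wins exactly when some move hands the opponent an L position.
n=0: no move → L
n=1: no move → L
n=2: no move → L
n=3: reaches L-position 0 → W
n=4: reaches L-position 1 → W
n=5: reaches L-position 2 → W
n=6: only reaches 3(W), which is W → L
n=7: reaches L-position 0 → W
n=8: reaches L-position 1 → W
n=9: reaches L-position 6 → W
From 9 the player to move can remove 3, leaving 6, reaching an L position.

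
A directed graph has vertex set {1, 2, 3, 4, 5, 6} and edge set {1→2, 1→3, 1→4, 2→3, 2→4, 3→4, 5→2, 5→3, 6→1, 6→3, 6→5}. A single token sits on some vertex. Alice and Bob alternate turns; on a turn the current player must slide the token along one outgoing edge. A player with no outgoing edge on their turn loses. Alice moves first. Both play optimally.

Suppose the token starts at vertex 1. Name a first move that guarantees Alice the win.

Move to 4.

Compute win/loss labels from the base case upward. A position with no move is L. Any other position is W if it can reach an L in one move, else L.
Every edge goes from a vertex to one that appears earlier in the order 4, 3, 2, 5, 1, 6, so processing vertices in that order labels each vertex after all of its successors.
4: no outgoing edge → L
3: W (go to 4, an L position)
2: W (go to 4, an L position)
5: L (options 2(W), 3(W) are all W)
1: W (go to 4, an L position)
6: W (go to 5, an L position)
From 1, the L positions reachable in one move are: 4.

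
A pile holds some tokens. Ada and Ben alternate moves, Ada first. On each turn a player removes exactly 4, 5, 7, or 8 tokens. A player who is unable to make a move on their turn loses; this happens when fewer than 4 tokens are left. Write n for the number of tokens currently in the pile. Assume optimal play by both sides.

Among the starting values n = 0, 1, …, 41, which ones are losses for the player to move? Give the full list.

0, 1, 2, 3, 12, 13, 14, 15, 24, 25, 26, 27, 36, 37, 38, 39

Label each position W (a win for the player to move) or L (a loss). A position with no legal move is L; any other position is W exactly when some move reaches an L, and L when every move reaches a W.
n=0: no move → L
n=1: no move → L
n=2: no move → L
n=3: no move → L
n=4: →0(L), so W
n=5: →1(L), so W
n=6: →2(L), so W
n=7: →3(L), so W
n=8: →3(L), so W
n=9: →2(L), so W
n=10: →3(L), so W
n=11: →3(L), so W
n=12: →8(W), 7(W), 5(W), 4(W) — all W, so L
n=13: →9(W), 8(W), 6(W), 5(W) — all W, so L
n=14: →10(W), 9(W), 7(W), 6(W) — all W, so L
n=15: →11(W), 10(W), 8(W), 7(W) — all W, so L
n=16: →12(L), so W
n=17: →13(L), so W
n=18: →14(L), so W
n=19: →15(L), so W
n=20: →15(L), so W
n=21: →14(L), so W
n=22: →15(L), so W
n=23: →15(L), so W
n=24: →20(W), 19(W), 17(W), 16(W) — all W, so L
n=25: →21(W), 20(W), 18(W), 17(W) — all W, so L
n=26: →22(W), 21(W), 19(W), 18(W) — all W, so L
n=27: →23(W), 22(W), 20(W), 19(W) — all W, so L
n=28: →24(L), so W
n=29: →25(L), so W
n=30: →26(L), so W
n=31: →27(L), so W
n=32: →27(L), so W
n=33: →26(L), so W
n=34: →27(L), so W
n=35: →27(L), so W
n=36: →32(W), 31(W), 29(W), 28(W) — all W, so L
n=37: →33(W), 32(W), 30(W), 29(W) — all W, so L
n=38: →34(W), 33(W), 31(W), 30(W) — all W, so L
n=39: →35(W), 34(W), 32(W), 31(W) — all W, so L
n=40: →36(L), so W
n=41: →37(L), so W
Reading off the rows marked L gives the requested list; there are 16 such values of n.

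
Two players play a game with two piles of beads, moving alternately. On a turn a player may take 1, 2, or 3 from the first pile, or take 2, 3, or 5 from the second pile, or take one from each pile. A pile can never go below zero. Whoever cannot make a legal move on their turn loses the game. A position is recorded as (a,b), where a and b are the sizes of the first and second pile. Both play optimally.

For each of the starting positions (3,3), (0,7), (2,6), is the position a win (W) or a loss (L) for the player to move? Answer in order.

(3,3): W, (0,7): L, (2,6): L

Compute win/loss labels from the base case upward. A position with no move is L. Any other position is W if it can reach an L in one move, else L.
No move ever increases a pile, so every position that can arise here has a ≤ 3 and b ≤ 7; it is enough to label the cells with 0 ≤ a ≤ 3 and 0 ≤ b ≤ 7.
Every move lowers a or b (never raises either), so fill the grid row by row in increasing a, and left to right within a row: each cell's successors are then already labelled.
      b=0  b=1  b=2  b=3  b=4  b=5  b=6  b=7
a=0:    L    L    W    W    W    W    W    L
a=1:    W    W    W    L    L    W    W    W
a=2:    W    W    L    W    W    W    L    W
a=3:    W    W    W    W    W    L    W    W
Cells with no legal move (terminal, hence L): (0,0), (0,1).
The remaining L cells, each justified by listing all of its moves:
(0,7): →(0,5)(W), (0,4)(W), (0,2)(W) — all W, so L
(1,3): →(0,3)(W), (1,1)(W), (1,0)(W), (0,2)(W) — all W, so L
(1,4): →(0,4)(W), (1,2)(W), (1,1)(W), (0,3)(W) — all W, so L
(2,2): →(1,2)(W), (0,2)(W), (2,0)(W), (1,1)(W) — all W, so L
(2,6): →(1,6)(W), (0,6)(W), (2,4)(W), (2,3)(W), (2,1)(W), (1,5)(W) — all W, so L
(3,5): →(2,5)(W), (1,5)(W), (0,5)(W), (3,3)(W), (3,2)(W), (3,0)(W), (2,4)(W) — all W, so L
Every other cell has at least one move into one of the L cells above, so it is W.
(3,3): the move to (1,3) reaches an L cell, so W
(0,7): one of the L cells justified above, so L
(2,6): one of the L cells justified above, so L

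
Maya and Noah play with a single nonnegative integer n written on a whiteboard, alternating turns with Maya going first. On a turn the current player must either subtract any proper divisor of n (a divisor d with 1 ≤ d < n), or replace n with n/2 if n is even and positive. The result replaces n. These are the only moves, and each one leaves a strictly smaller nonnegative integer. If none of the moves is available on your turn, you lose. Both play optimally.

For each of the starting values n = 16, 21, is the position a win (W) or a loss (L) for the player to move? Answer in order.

Compute win/loss labels from the base case upward. A position with no move is L. Any other position is W if it can reach an L in one move, else L.
n=0: no move → L
n=1: no move → L
n=2: W (go to 1, an L position)
n=3: L (sole option 2(W) is W)
n=4: W (go to 3, an L position)
n=5: L (sole option 4(W) is W)
n=6: W (go to 3, an L position)
n=7: L (sole option 6(W) is W)
n=8: W (go to 7, an L position)
n=9: L (options 6(W), 8(W) are all W)
n=10: W (go to 5, an L position)
n=11: L (sole option 10(W) is W)
n=12: W (go to 9, an L position)
n=13: L (sole option 12(W) is W)
n=14: W (go to 7, an L position)
n=15: L (options 10(W), 12(W), 14(W) are all W)
n=16: W (go to 15, an L position)
n=17: L (sole option 16(W) is W)
n=18: W (go to 9, an L position)
n=19: L (sole option 18(W) is W)
n=20: W (go to 15, an L position)
n=21: L (options 14(W), 18(W), 20(W) are all W)

16: W, 21: L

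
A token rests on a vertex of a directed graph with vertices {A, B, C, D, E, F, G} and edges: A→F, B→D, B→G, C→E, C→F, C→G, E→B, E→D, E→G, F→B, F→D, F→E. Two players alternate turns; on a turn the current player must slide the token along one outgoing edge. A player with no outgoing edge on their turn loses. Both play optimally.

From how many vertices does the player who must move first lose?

3

Compute win/loss labels from the base case upward. A position with no move is L. Any other position is W if it can reach an L in one move, else L.
Every edge goes from a vertex to one that appears earlier in the order G, D, B, E, F, A, C, so processing vertices in that order labels each vertex after all of its successors.
G: no outgoing edge → L
D: no outgoing edge → L
B: →D(L), so W
E: →D(L), so W
F: →D(L), so W
A: →F(W) only, which is W, so L
C: →G(L), so W
The L vertices are A, D, G; that is 3 in all.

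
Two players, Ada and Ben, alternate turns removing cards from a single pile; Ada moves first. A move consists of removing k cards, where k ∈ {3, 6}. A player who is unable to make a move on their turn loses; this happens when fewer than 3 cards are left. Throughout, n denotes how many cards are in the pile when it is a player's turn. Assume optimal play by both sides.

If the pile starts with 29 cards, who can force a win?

Ben wins.

Positions with no move are L. A position that does have a move is losing for the player to move precisely when every available move leads to a winning position for the opponent. Fill in the labels:
n=0: no move → L
n=1: no move → L
n=2: no move → L
n=3: can move to 0, which is L ⇒ W
n=4: can move to 1, which is L ⇒ W
n=5: can move to 2, which is L ⇒ W
n=6: can move to 0, which is L ⇒ W
n=7: can move to 1, which is L ⇒ W
n=8: can move to 2, which is L ⇒ W
n=9: moves to 6(W), 3(W); every one is W ⇒ L
n=10: moves to 7(W), 4(W); every one is W ⇒ L
n=11: moves to 8(W), 5(W); every one is W ⇒ L
n=12: can move to 9, which is L ⇒ W
n=13: can move to 10, which is L ⇒ W
n=14: can move to 11, which is L ⇒ W
n=15: can move to 9, which is L ⇒ W
n=16: can move to 10, which is L ⇒ W
n=17: can move to 11, which is L ⇒ W
n=18: moves to 15(W), 12(W); every one is W ⇒ L
n=19: moves to 16(W), 13(W); every one is W ⇒ L
n=20: moves to 17(W), 14(W); every one is W ⇒ L
n=21: can move to 18, which is L ⇒ W
n=22: can move to 19, which is L ⇒ W
n=23: can move to 20, which is L ⇒ W
n=24: can move to 18, which is L ⇒ W
n=25: can move to 19, which is L ⇒ W
n=26: can move to 20, which is L ⇒ W
n=27: moves to 24(W), 21(W); every one is W ⇒ L
n=28: moves to 25(W), 22(W); every one is W ⇒ L
n=29: moves to 26(W), 23(W); every one is W ⇒ L
The starting position 29 is L: whatever Ada does, the opponent receives a W position.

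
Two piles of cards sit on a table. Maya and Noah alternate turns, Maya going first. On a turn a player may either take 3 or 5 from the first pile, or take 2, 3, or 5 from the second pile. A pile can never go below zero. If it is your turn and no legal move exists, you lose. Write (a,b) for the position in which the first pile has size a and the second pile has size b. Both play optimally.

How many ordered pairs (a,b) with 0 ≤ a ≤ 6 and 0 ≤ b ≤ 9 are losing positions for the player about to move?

Classify positions by backward induction: terminal positions (no move available) are L. From any other position, the mover wins iff some move reaches an L.
Every move lowers a or b (never raises either), so fill the grid row by row in increasing a, and left to right within a row: each cell's successors are then already labelled.
      b=0  b=1  b=2  b=3  b=4  b=5  b=6  b=7  b=8  b=9
a=0:    L    L    W    W    W    W    W    L    L    W
a=1:    L    L    W    W    W    W    W    L    L    W
a=2:    L    L    W    W    W    W    W    L    L    W
a=3:    W    W    L    L    W    W    W    W    W    L
a=4:    W    W    L    L    W    W    W    W    W    L
a=5:    W    W    L    L    W    W    W    W    W    L
a=6:    W    W    W    W    L    L    W    W    W    W
Cells with no legal move (terminal, hence L): (0,0), (0,1), (1,0), (1,1), (2,0), (2,1).
The remaining L cells, each justified by listing all of its moves:
(0,7): L (options (0,5)(W), (0,4)(W), (0,2)(W) are all W)
(0,8): L (options (0,6)(W), (0,5)(W), (0,3)(W) are all W)
(1,7): L (options (1,5)(W), (1,4)(W), (1,2)(W) are all W)
(1,8): L (options (1,6)(W), (1,5)(W), (1,3)(W) are all W)
(2,7): L (options (2,5)(W), (2,4)(W), (2,2)(W) are all W)
(2,8): L (options (2,6)(W), (2,5)(W), (2,3)(W) are all W)
(3,2): L (options (0,2)(W), (3,0)(W) are all W)
(3,3): L (options (0,3)(W), (3,1)(W), (3,0)(W) are all W)
(3,9): L (options (0,9)(W), (3,7)(W), (3,6)(W), (3,4)(W) are all W)
(4,2): L (options (1,2)(W), (4,0)(W) are all W)
(4,3): L (options (1,3)(W), (4,1)(W), (4,0)(W) are all W)
(4,9): L (options (1,9)(W), (4,7)(W), (4,6)(W), (4,4)(W) are all W)
(5,2): L (options (2,2)(W), (0,2)(W), (5,0)(W) are all W)
(5,3): L (options (2,3)(W), (0,3)(W), (5,1)(W), (5,0)(W) are all W)
(5,9): L (options (2,9)(W), (0,9)(W), (5,7)(W), (5,6)(W), (5,4)(W) are all W)
(6,4): L (options (3,4)(W), (1,4)(W), (6,2)(W), (6,1)(W) are all W)
(6,5): L (options (3,5)(W), (1,5)(W), (6,3)(W), (6,2)(W), (6,0)(W) are all W)
Every other cell has at least one move into one of the L cells above, so it is W.
L cells per row: a=0: 4, a=1: 4, a=2: 4, a=3: 3, a=4: 3, a=5: 3, a=6: 2; total 23.

23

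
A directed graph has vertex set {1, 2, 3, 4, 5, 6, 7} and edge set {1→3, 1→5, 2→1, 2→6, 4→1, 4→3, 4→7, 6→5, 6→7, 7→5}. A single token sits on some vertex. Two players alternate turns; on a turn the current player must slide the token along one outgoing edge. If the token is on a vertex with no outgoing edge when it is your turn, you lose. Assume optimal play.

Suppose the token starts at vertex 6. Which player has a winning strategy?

Label each position W (a win for the player to move) or L (a loss). A position with no legal move is L; any other position is W exactly when some move reaches an L, and L when every move reaches a W.
Every edge goes from a vertex to one that appears earlier in the order 5, 3, 1, 7, 6, 4, 2, so processing vertices in that order labels each vertex after all of its successors.
5: no outgoing edge → L
3: no outgoing edge → L
1: reaches L-position 3 → W
7: reaches L-position 5 → W
6: reaches L-position 5 → W
4: reaches L-position 3 → W
2: only reaches 6(W), 1(W), all W → L
From 6 the player to move can move to 5, reaching an L position.

The first player wins.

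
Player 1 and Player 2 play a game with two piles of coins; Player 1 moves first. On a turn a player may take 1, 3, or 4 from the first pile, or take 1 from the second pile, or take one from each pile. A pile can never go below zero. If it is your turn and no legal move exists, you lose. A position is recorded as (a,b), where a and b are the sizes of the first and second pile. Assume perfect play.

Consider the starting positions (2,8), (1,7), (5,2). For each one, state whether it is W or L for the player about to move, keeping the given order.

(2,8): L, (1,7): W, (5,2): W

Label each position W (a win for the player to move) or L (a loss). A position with no legal move is L; any other position is W exactly when some move reaches an L, and L when every move reaches a W.
No move ever increases a pile, so every position that can arise here has a ≤ 5 and b ≤ 8; it is enough to label the cells with 0 ≤ a ≤ 5 and 0 ≤ b ≤ 8.
Every move lowers a or b (never raises either), so fill the grid row by row in increasing a, and left to right within a row: each cell's successors are then already labelled.
      b=0  b=1  b=2  b=3  b=4  b=5  b=6  b=7  b=8
a=0:    L    W    L    W    L    W    L    W    L
a=1:    W    W    W    W    W    W    W    W    W
a=2:    L    W    L    W    L    W    L    W    L
a=3:    W    W    W    W    W    W    W    W    W
a=4:    W    L    W    L    W    L    W    L    W
a=5:    W    W    W    W    W    W    W    W    W
Cells with no legal move (terminal, hence L): (0,0).
The remaining L cells, each justified by listing all of its moves:
(0,2): →(0,1)(W) only, which is W, so L
(0,4): →(0,3)(W) only, which is W, so L
(0,6): →(0,5)(W) only, which is W, so L
(0,8): →(0,7)(W) only, which is W, so L
(2,0): →(1,0)(W) only, which is W, so L
(2,2): →(1,2)(W), (2,1)(W), (1,1)(W) — all W, so L
(2,4): →(1,4)(W), (2,3)(W), (1,3)(W) — all W, so L
(2,6): →(1,6)(W), (2,5)(W), (1,5)(W) — all W, so L
(2,8): →(1,8)(W), (2,7)(W), (1,7)(W) — all W, so L
(4,1): →(3,1)(W), (1,1)(W), (0,1)(W), (4,0)(W), (3,0)(W) — all W, so L
(4,3): →(3,3)(W), (1,3)(W), (0,3)(W), (4,2)(W), (3,2)(W) — all W, so L
(4,5): →(3,5)(W), (1,5)(W), (0,5)(W), (4,4)(W), (3,4)(W) — all W, so L
(4,7): →(3,7)(W), (1,7)(W), (0,7)(W), (4,6)(W), (3,6)(W) — all W, so L
Every other cell has at least one move into one of the L cells above, so it is W.
(2,8): one of the L cells justified above, so L
(1,7): the move to (0,6) reaches an L cell, so W
(5,2): the move to (2,2) reaches an L cell, so W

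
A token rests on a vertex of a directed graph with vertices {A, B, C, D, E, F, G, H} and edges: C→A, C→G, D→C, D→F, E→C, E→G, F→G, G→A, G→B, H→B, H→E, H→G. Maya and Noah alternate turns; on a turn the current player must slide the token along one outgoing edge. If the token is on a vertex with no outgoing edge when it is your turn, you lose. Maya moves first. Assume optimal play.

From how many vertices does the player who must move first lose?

Use the standard recursion: the mover loses at a terminal position; elsewhere, the mover wins exactly when some move hands the opponent an L position.
Every edge goes from a vertex to one that appears earlier in the order B, A, G, C, F, E, H, D, so processing vertices in that order labels each vertex after all of its successors.
B: no outgoing edge → L
A: no outgoing edge → L
G: W (go to A, an L position)
C: W (go to A, an L position)
F: L (sole option G(W) is W)
E: L (options C(W), G(W) are all W)
H: W (go to E, an L position)
D: W (go to F, an L position)
The L vertices are A, B, E, F; that is 4 in all.

4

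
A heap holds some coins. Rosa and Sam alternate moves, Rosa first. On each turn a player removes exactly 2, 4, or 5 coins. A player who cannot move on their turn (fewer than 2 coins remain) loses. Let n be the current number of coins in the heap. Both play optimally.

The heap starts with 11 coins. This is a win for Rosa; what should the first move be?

Positions with no move are L. A position that does have a move is losing for the player to move precisely when every available move leads to a winning position for the opponent. Fill in the labels:
n=0: no move → L
n=1: no move → L
n=2: W (go to 0, an L position)
n=3: W (go to 1, an L position)
n=4: W (go to 0, an L position)
n=5: W (go to 1, an L position)
n=6: W (go to 1, an L position)
n=7: L (options 5(W), 3(W), 2(W) are all W)
n=8: L (options 6(W), 4(W), 3(W) are all W)
n=9: W (go to 7, an L position)
n=10: W (go to 8, an L position)
n=11: W (go to 7, an L position)
From 11, the L positions reachable in one move are: 7.

Remove 4, leaving 7.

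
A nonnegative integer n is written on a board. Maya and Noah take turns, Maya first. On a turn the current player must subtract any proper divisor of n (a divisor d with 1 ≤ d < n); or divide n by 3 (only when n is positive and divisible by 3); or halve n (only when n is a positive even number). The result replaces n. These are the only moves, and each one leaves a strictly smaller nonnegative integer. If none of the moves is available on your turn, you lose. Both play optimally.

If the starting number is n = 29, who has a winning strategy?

Maya wins.

Label each position W (a win for the player to move) or L (a loss). A position with no legal move is L; any other position is W exactly when some move reaches an L, and L when every move reaches a W.
n=0: no move → L
n=1: no move → L
n=2: can move to 1, which is L ⇒ W
n=3: can move to 1, which is L ⇒ W
n=4: moves to 2(W), 3(W); every one is W ⇒ L
n=5: can move to 4, which is L ⇒ W
n=6: can move to 4, which is L ⇒ W
n=7: the only move is to 6(W), a W ⇒ L
n=8: can move to 4, which is L ⇒ W
n=9: moves to 3(W), 6(W), 8(W); every one is W ⇒ L
n=10: can move to 9, which is L ⇒ W
n=11: the only move is to 10(W), a W ⇒ L
n=12: can move to 4, which is L ⇒ W
n=13: the only move is to 12(W), a W ⇒ L
n=14: can move to 7, which is L ⇒ W
n=15: moves to 5(W), 10(W), 12(W), 14(W); every one is W ⇒ L
n=16: can move to 15, which is L ⇒ W
n=17: the only move is to 16(W), a W ⇒ L
n=18: can move to 9, which is L ⇒ W
n=19: the only move is to 18(W), a W ⇒ L
n=20: can move to 15, which is L ⇒ W
n=21: can move to 7, which is L ⇒ W
n=22: can move to 11, which is L ⇒ W
n=23: the only move is to 22(W), a W ⇒ L
n=24: can move to 23, which is L ⇒ W
n=25: moves to 20(W), 24(W); every one is W ⇒ L
n=26: can move to 13, which is L ⇒ W
n=27: can move to 9, which is L ⇒ W
n=28: moves to 14(W), 21(W), 24(W), 26(W), 27(W); every one is W ⇒ L
n=29: can move to 28, which is L ⇒ W
The starting position 29 is W: Maya should move to 28, handing over an L position.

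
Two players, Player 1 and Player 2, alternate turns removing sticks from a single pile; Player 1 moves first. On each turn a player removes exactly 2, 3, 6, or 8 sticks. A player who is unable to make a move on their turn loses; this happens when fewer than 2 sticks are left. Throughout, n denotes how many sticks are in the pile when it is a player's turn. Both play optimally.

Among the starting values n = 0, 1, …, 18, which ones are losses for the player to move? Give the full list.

Build the W/L table. Terminal = L. A non-terminal position is W if it has a move to some L; otherwise it is L.
n=0: no move → L
n=1: no move → L
n=2: reaches L-position 0 → W
n=3: reaches L-position 1 → W
n=4: reaches L-position 1 → W
n=5: only reaches 3(W), 2(W), all W → L
n=6: reaches L-position 0 → W
n=7: reaches L-position 5 → W
n=8: reaches L-position 5 → W
n=9: reaches L-position 1 → W
n=10: only reaches 8(W), 7(W), 4(W), 2(W), all W → L
n=11: reaches L-position 5 → W
n=12: reaches L-position 10 → W
n=13: reaches L-position 10 → W
n=14: only reaches 12(W), 11(W), 8(W), 6(W), all W → L
n=15: only reaches 13(W), 12(W), 9(W), 7(W), all W → L
n=16: reaches L-position 14 → W
n=17: reaches L-position 15 → W
n=18: reaches L-position 15 → W
The losing starting values of n are exactly the entries labelled L in this table (6 of them).

0, 1, 5, 10, 14, 15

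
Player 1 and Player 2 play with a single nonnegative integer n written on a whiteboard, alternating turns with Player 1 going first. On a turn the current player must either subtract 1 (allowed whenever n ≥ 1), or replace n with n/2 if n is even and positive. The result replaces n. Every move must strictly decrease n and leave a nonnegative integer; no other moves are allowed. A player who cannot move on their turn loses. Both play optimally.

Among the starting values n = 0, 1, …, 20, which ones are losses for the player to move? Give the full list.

Work bottom-up. With no move the player to move loses. Otherwise the position is W if at least one move leads to an L position for the opponent, and L if every move leads to a W.
n=0: no move → L
n=1: reaches L-position 0 → W
n=2: only reaches 1(W), which is W → L
n=3: reaches L-position 2 → W
n=4: reaches L-position 2 → W
n=5: only reaches 4(W), which is W → L
n=6: reaches L-position 5 → W
n=7: only reaches 6(W), which is W → L
n=8: reaches L-position 7 → W
n=9: only reaches 8(W), which is W → L
n=10: reaches L-position 5 → W
n=11: only reaches 10(W), which is W → L
n=12: reaches L-position 11 → W
n=13: only reaches 12(W), which is W → L
n=14: reaches L-position 7 → W
n=15: only reaches 14(W), which is W → L
n=16: reaches L-position 15 → W
n=17: only reaches 16(W), which is W → L
n=18: reaches L-position 9 → W
n=19: only reaches 18(W), which is W → L
n=20: reaches L-position 19 → W
Reading off the rows marked L gives the requested list; there are 10 such values of n.

0, 2, 5, 7, 9, 11, 13, 15, 17, 19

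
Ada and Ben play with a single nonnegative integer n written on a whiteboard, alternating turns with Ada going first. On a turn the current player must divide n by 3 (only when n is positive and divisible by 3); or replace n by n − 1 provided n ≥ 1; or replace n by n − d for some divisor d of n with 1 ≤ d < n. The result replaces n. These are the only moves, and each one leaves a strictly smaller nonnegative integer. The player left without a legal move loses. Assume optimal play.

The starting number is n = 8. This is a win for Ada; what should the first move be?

Build the W/L table. Terminal = L. A non-terminal position is W if it has a move to some L; otherwise it is L.
n=0: no move → L
n=1: →0(L), so W
n=2: →1(W) only, which is W, so L
n=3: →2(L), so W
n=4: →2(L), so W
n=5: →4(W) only, which is W, so L
n=6: →2(L), so W
n=7: →6(W) only, which is W, so L
n=8: →7(L), so W
From 8, the L positions reachable in one move are: 7.

Move to 7.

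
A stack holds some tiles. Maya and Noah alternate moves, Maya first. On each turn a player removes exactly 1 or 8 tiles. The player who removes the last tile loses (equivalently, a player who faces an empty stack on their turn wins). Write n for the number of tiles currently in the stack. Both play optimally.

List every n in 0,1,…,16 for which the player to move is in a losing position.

1, 3, 5, 7, 10, 12, 14, 16

Positions with no move are W. A position that does have a move is losing for the player to move precisely when every available move leads to a winning position for the opponent. Fill in the labels:
n=0: no move; the opponent has just taken the last tile and therefore loses → W
n=1: L (sole option 0(W) is W)
n=2: W (go to 1, an L position)
n=3: L (sole option 2(W) is W)
n=4: W (go to 3, an L position)
n=5: L (sole option 4(W) is W)
n=6: W (go to 5, an L position)
n=7: L (sole option 6(W) is W)
n=8: W (go to 7, an L position)
n=9: W (go to 1, an L position)
n=10: L (options 9(W), 2(W) are all W)
n=11: W (go to 10, an L position)
n=12: L (options 11(W), 4(W) are all W)
n=13: W (go to 12, an L position)
n=14: L (options 13(W), 6(W) are all W)
n=15: W (go to 14, an L position)
n=16: L (options 15(W), 8(W) are all W)
The losing starting values of n are exactly the entries labelled L in this table (8 of them).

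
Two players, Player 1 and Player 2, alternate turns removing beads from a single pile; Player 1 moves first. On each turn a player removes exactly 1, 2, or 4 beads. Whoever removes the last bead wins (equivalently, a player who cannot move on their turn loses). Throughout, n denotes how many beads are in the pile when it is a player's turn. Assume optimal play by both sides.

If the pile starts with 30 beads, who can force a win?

Player 2 wins.

Work bottom-up. With no move the player to move loses. Otherwise the position is W if at least one move leads to an L position for the opponent, and L if every move leads to a W.
n=0: no move → L
n=1: reaches L-position 0 → W
n=2: reaches L-position 0 → W
n=3: only reaches 2(W), 1(W), all W → L
n=4: reaches L-position 3 → W
n=5: reaches L-position 3 → W
n=6: only reaches 5(W), 4(W), 2(W), all W → L
n=7: reaches L-position 6 → W
n=8: reaches L-position 6 → W
n=9: only reaches 8(W), 7(W), 5(W), all W → L
n=10: reaches L-position 9 → W
n=11: reaches L-position 9 → W
n=12: only reaches 11(W), 10(W), 8(W), all W → L
n=13: reaches L-position 12 → W
n=14: reaches L-position 12 → W
n=15: only reaches 14(W), 13(W), 11(W), all W → L
n=16: reaches L-position 15 → W
n=17: reaches L-position 15 → W
n=18: only reaches 17(W), 16(W), 14(W), all W → L
n=19: reaches L-position 18 → W
n=20: reaches L-position 18 → W
n=21: only reaches 20(W), 19(W), 17(W), all W → L
n=22: reaches L-position 21 → W
n=23: reaches L-position 21 → W
n=24: only reaches 23(W), 22(W), 20(W), all W → L
n=25: reaches L-position 24 → W
n=26: reaches L-position 24 → W
n=27: only reaches 26(W), 25(W), 23(W), all W → L
n=28: reaches L-position 27 → W
n=29: reaches L-position 27 → W
n=30: only reaches 29(W), 28(W), 26(W), all W → L
The starting position 30 is L: whatever Player 1 does, the opponent receives a W position.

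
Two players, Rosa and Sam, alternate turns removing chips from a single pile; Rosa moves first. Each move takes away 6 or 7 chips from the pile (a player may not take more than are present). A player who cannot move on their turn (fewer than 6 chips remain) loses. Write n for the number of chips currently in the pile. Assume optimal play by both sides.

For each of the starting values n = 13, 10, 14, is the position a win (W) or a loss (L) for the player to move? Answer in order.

13: L, 10: W, 14: L

Classify positions by backward induction: terminal positions (no move available) are L. From any other position, the mover wins iff some move reaches an L.
n=0: no move → L
n=1: no move → L
n=2: no move → L
n=3: no move → L
n=4: no move → L
n=5: no move → L
n=6: can move to 0, which is L ⇒ W
n=7: can move to 1, which is L ⇒ W
n=8: can move to 2, which is L ⇒ W
n=9: can move to 3, which is L ⇒ W
n=10: can move to 4, which is L ⇒ W
n=11: can move to 5, which is L ⇒ W
n=12: can move to 5, which is L ⇒ W
n=13: moves to 7(W), 6(W); every one is W ⇒ L
n=14: moves to 8(W), 7(W); every one is W ⇒ L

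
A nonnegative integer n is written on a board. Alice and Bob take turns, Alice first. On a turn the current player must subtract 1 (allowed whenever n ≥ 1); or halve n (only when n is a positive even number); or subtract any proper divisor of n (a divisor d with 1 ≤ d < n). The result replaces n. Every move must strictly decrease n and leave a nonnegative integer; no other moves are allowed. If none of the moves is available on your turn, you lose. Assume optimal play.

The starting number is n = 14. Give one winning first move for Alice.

Build the W/L table. Terminal = L. A non-terminal position is W if it has a move to some L; otherwise it is L.
n=0: no move → L
n=1: reaches L-position 0 → W
n=2: only reaches 1(W), which is W → L
n=3: reaches L-position 2 → W
n=4: reaches L-position 2 → W
n=5: only reaches 4(W), which is W → L
n=6: reaches L-position 5 → W
n=7: only reaches 6(W), which is W → L
n=8: reaches L-position 7 → W
n=9: only reaches 6(W), 8(W), all W → L
n=10: reaches L-position 5 → W
n=11: only reaches 10(W), which is W → L
n=12: reaches L-position 9 → W
n=13: only reaches 12(W), which is W → L
n=14: reaches L-position 7 → W
From 14, the L positions reachable in one move are: 7, 13. Any move reaching one of these is winning.

Move to 7.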